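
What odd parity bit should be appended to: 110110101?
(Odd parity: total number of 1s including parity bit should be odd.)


Number of 1s in data: 6
Parity bit: 1

1


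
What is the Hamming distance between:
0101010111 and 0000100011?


XOR: 0101110100
Count of 1s: 5

5


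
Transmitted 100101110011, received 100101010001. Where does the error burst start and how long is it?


XOR: 000000100010

Burst at position 6, length 5


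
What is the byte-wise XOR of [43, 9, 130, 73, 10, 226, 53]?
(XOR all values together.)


XOR chain: 43 ^ 9 ^ 130 ^ 73 ^ 10 ^ 226 ^ 53 = 52

52


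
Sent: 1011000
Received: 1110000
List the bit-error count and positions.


XOR: 0101000

2 error(s) at position(s): 1, 3


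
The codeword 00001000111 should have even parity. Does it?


Number of 1s: 4

Yes, parity is correct (4 ones)


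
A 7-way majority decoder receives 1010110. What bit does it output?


Ones: 4 out of 7
Threshold: 4

1 (4/7 voted 1)


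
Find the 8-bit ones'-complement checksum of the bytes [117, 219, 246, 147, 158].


Sum = 887 mod 256 = 119
Complement = 136

136


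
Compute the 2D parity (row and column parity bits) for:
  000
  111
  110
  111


Row parities: 0101
Column parities: 110

Row P: 0101, Col P: 110, Corner: 0


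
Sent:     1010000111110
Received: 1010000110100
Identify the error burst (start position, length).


XOR: 0000000001010

Burst at position 9, length 3


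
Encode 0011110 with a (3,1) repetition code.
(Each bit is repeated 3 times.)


Each bit -> 3 copies

000000111111111111000


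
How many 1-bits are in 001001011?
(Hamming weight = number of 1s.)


Counting 1s in 001001011

4


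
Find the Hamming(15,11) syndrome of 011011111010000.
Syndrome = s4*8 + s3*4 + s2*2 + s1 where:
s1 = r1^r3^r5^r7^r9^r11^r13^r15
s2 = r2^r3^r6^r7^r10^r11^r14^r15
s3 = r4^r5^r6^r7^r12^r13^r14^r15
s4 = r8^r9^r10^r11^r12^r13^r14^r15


s1=1, s2=1, s3=1, s4=1

Syndrome = 15 (error at position 15)


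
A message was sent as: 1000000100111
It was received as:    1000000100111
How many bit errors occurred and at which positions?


XOR: 0000000000000

0 errors (received matches sent)


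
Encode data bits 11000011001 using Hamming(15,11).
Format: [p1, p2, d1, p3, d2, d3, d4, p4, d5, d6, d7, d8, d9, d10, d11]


Parity bits: p1=0, p2=1, p3=1, p4=1

011110010011001


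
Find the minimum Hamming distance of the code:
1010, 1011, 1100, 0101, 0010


Comparing all pairs, minimum distance: 1
Can detect 0 errors, correct 0 errors

1


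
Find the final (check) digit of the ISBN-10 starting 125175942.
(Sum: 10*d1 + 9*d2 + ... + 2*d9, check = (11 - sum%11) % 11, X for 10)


Weighted sum: 194
194 mod 11 = 7

Check digit: 4


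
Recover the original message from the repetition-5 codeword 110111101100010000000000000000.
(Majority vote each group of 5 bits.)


Groups: 11011, 11011, 00010, 00000, 00000, 00000
Majority votes: 110000

110000


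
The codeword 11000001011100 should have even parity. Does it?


Number of 1s: 6

Yes, parity is correct (6 ones)


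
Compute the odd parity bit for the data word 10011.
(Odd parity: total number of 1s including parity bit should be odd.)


Number of 1s in data: 3
Parity bit: 0

0


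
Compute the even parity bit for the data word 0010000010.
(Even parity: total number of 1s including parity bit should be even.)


Number of 1s in data: 2
Parity bit: 0

0


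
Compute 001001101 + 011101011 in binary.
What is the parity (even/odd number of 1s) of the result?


001001101 = 77
011101011 = 235
Sum = 312 = 100111000
1s count = 4

even parity (4 ones in 100111000)


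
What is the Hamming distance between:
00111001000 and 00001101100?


XOR: 00110100100
Count of 1s: 4

4


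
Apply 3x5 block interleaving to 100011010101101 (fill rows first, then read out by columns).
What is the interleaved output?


Matrix:
  10001
  10101
  01101
Read columns: 110001011000111

110001011000111


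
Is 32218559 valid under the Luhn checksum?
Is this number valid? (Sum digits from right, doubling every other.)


Luhn sum = 35
35 mod 10 = 5

Invalid (Luhn sum mod 10 = 5)


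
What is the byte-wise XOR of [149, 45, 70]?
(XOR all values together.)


XOR chain: 149 ^ 45 ^ 70 = 254

254


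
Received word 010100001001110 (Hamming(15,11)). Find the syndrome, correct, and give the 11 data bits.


Syndrome = 0: no error detected

Data: 00001001110 (no errors)


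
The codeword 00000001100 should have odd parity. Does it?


Number of 1s: 2

No, parity error (2 ones)


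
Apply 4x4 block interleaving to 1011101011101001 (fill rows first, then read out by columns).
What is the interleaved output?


Matrix:
  1011
  1010
  1110
  1001
Read columns: 1111001011101001

1111001011101001


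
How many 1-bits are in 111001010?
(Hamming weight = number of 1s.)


Counting 1s in 111001010

5


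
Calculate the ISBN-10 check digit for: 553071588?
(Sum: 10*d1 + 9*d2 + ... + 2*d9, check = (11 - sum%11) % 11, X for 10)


Weighted sum: 226
226 mod 11 = 6

Check digit: 5


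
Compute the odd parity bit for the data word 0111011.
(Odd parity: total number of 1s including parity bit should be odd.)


Number of 1s in data: 5
Parity bit: 0

0


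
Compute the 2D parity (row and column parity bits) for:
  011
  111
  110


Row parities: 010
Column parities: 010

Row P: 010, Col P: 010, Corner: 1


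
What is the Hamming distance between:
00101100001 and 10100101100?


XOR: 10001001101
Count of 1s: 5

5


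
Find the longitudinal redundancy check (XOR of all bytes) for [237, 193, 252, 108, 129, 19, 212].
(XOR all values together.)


XOR chain: 237 ^ 193 ^ 252 ^ 108 ^ 129 ^ 19 ^ 212 = 250

250


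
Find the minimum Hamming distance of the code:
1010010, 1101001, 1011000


Comparing all pairs, minimum distance: 2
Can detect 1 errors, correct 0 errors

2


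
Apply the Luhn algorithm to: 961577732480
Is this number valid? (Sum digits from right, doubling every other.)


Luhn sum = 57
57 mod 10 = 7

Invalid (Luhn sum mod 10 = 7)


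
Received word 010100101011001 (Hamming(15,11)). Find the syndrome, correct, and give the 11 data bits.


Syndrome = 0: no error detected

Data: 00011011001 (no errors)


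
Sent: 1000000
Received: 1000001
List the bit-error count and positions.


XOR: 0000001

1 error(s) at position(s): 6


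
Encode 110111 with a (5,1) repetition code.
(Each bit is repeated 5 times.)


Each bit -> 5 copies

111111111100000111111111111111


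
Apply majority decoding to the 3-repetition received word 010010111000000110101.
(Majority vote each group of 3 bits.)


Groups: 010, 010, 111, 000, 000, 110, 101
Majority votes: 0010011

0010011


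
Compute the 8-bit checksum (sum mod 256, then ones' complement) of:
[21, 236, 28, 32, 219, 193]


Sum = 729 mod 256 = 217
Complement = 38

38


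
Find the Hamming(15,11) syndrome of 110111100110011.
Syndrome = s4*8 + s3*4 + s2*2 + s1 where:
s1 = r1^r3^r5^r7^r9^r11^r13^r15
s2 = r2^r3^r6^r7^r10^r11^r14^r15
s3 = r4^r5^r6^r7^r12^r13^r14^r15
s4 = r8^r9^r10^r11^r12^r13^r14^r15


s1=1, s2=1, s3=0, s4=0

Syndrome = 3 (error at position 3)


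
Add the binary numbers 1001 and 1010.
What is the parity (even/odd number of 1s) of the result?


1001 = 9
1010 = 10
Sum = 19 = 10011
1s count = 3

odd parity (3 ones in 10011)


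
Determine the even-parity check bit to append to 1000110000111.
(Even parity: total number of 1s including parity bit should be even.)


Number of 1s in data: 6
Parity bit: 0

0


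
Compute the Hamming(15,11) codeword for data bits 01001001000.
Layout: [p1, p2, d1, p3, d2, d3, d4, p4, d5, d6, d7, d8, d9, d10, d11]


Parity bits: p1=0, p2=0, p3=0, p4=0

000010001001000


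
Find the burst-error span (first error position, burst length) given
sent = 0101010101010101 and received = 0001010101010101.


XOR: 0100000000000000

Burst at position 1, length 1


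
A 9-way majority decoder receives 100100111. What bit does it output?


Ones: 5 out of 9
Threshold: 5

1 (5/9 voted 1)


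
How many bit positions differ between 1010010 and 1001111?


XOR: 0011101
Count of 1s: 4

4


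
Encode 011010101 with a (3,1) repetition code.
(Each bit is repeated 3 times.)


Each bit -> 3 copies

000111111000111000111000111


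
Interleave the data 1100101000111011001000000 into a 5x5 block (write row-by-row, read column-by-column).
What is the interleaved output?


Matrix:
  11001
  01000
  11101
  10010
  00000
Read columns: 1011011100001000001010100

1011011100001000001010100


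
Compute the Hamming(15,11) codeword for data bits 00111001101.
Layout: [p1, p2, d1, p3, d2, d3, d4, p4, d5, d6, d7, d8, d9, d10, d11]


Parity bits: p1=0, p2=1, p3=1, p4=0

010101101001101


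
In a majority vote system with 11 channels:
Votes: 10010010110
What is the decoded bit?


Ones: 5 out of 11
Threshold: 6

0 (5/11 voted 1)


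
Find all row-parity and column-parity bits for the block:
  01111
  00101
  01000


Row parities: 001
Column parities: 00010

Row P: 001, Col P: 00010, Corner: 1


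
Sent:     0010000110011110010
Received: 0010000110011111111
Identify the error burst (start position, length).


XOR: 0000000000000001101

Burst at position 15, length 4


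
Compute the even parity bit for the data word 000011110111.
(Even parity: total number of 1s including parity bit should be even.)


Number of 1s in data: 7
Parity bit: 1

1


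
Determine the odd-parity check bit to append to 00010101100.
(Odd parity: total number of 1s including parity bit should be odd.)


Number of 1s in data: 4
Parity bit: 1

1


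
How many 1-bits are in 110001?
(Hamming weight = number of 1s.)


Counting 1s in 110001

3


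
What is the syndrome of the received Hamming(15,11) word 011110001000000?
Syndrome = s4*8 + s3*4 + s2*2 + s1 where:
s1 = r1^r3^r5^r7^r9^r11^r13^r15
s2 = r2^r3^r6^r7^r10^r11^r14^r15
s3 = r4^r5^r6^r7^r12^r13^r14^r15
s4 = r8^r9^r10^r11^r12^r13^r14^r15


s1=1, s2=0, s3=0, s4=1

Syndrome = 9 (error at position 9)


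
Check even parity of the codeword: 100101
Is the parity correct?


Number of 1s: 3

No, parity error (3 ones)


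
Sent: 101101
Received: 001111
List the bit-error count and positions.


XOR: 100010

2 error(s) at position(s): 0, 4


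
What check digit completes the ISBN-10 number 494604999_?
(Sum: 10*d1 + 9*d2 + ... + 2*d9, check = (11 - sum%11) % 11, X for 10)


Weighted sum: 296
296 mod 11 = 10

Check digit: 1


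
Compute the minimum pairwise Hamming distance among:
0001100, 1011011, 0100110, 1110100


Comparing all pairs, minimum distance: 3
Can detect 2 errors, correct 1 errors

3


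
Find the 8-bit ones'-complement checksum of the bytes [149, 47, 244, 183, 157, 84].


Sum = 864 mod 256 = 96
Complement = 159

159


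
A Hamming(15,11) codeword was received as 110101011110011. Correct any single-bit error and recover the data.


Syndrome = 0: no error detected

Data: 00101110011 (no errors)


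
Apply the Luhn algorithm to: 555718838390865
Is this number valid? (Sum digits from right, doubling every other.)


Luhn sum = 77
77 mod 10 = 7

Invalid (Luhn sum mod 10 = 7)


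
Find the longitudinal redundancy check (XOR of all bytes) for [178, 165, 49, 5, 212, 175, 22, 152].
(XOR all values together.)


XOR chain: 178 ^ 165 ^ 49 ^ 5 ^ 212 ^ 175 ^ 22 ^ 152 = 214

214


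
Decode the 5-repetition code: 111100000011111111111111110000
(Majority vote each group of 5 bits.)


Groups: 11110, 00000, 11111, 11111, 11111, 10000
Majority votes: 101110

101110


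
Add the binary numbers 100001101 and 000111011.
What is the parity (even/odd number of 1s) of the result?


100001101 = 269
000111011 = 59
Sum = 328 = 101001000
1s count = 3

odd parity (3 ones in 101001000)


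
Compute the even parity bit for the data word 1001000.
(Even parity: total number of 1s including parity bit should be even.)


Number of 1s in data: 2
Parity bit: 0

0


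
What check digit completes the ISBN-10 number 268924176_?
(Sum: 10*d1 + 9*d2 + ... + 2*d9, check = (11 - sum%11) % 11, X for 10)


Weighted sum: 270
270 mod 11 = 6

Check digit: 5


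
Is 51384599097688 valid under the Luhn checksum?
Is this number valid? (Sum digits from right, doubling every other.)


Luhn sum = 82
82 mod 10 = 2

Invalid (Luhn sum mod 10 = 2)


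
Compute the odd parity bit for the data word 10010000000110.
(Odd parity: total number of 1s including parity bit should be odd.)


Number of 1s in data: 4
Parity bit: 1

1


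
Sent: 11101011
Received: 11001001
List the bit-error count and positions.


XOR: 00100010

2 error(s) at position(s): 2, 6


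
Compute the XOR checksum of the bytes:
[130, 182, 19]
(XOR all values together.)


XOR chain: 130 ^ 182 ^ 19 = 39

39


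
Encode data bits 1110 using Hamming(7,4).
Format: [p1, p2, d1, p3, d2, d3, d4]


Parity bits: p1=0, p2=0, p3=0

0010110


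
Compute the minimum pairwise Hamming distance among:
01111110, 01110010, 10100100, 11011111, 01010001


Comparing all pairs, minimum distance: 2
Can detect 1 errors, correct 0 errors

2


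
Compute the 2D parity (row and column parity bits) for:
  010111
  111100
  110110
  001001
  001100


Row parities: 00000
Column parities: 011000

Row P: 00000, Col P: 011000, Corner: 0


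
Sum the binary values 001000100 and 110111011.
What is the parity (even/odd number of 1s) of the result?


001000100 = 68
110111011 = 443
Sum = 511 = 111111111
1s count = 9

odd parity (9 ones in 111111111)


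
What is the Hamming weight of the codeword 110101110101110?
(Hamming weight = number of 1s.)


Counting 1s in 110101110101110

10


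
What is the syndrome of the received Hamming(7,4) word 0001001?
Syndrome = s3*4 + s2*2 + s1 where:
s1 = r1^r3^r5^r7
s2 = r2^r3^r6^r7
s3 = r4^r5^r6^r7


s1=1, s2=1, s3=0

Syndrome = 3 (error at position 3)


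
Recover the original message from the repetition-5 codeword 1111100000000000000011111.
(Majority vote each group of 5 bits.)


Groups: 11111, 00000, 00000, 00000, 11111
Majority votes: 10001

10001


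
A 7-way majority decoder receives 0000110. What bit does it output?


Ones: 2 out of 7
Threshold: 4

0 (2/7 voted 1)


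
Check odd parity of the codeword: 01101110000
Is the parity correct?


Number of 1s: 5

Yes, parity is correct (5 ones)


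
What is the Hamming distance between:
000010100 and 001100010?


XOR: 001110110
Count of 1s: 5

5


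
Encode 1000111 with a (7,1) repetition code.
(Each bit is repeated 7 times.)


Each bit -> 7 copies

1111111000000000000000000000111111111111111111111


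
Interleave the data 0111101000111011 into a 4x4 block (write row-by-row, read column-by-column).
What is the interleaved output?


Matrix:
  0111
  1010
  0011
  1011
Read columns: 0101100011111011

0101100011111011


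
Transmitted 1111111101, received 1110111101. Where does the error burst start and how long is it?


XOR: 0001000000

Burst at position 3, length 1


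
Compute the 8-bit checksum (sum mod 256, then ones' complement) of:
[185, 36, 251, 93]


Sum = 565 mod 256 = 53
Complement = 202

202


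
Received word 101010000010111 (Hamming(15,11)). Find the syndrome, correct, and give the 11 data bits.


Syndrome = 0: no error detected

Data: 11000010111 (no errors)


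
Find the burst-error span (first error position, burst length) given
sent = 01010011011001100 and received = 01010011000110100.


XOR: 00000000011111000

Burst at position 9, length 5


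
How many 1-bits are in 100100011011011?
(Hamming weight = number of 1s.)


Counting 1s in 100100011011011

8


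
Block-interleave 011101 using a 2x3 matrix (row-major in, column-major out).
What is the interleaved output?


Matrix:
  011
  101
Read columns: 011011

011011


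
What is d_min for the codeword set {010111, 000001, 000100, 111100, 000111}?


Comparing all pairs, minimum distance: 1
Can detect 0 errors, correct 0 errors

1


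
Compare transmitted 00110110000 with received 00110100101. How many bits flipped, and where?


XOR: 00000010101

3 error(s) at position(s): 6, 8, 10


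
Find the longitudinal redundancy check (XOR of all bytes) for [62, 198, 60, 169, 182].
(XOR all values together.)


XOR chain: 62 ^ 198 ^ 60 ^ 169 ^ 182 = 219

219


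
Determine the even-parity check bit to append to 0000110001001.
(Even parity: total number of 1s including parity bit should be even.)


Number of 1s in data: 4
Parity bit: 0

0


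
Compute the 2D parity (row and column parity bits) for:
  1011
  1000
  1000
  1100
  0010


Row parities: 11101
Column parities: 0101

Row P: 11101, Col P: 0101, Corner: 0


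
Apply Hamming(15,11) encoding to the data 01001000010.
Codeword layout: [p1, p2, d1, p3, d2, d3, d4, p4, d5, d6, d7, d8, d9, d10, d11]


Parity bits: p1=0, p2=1, p3=0, p4=0

010010001000010


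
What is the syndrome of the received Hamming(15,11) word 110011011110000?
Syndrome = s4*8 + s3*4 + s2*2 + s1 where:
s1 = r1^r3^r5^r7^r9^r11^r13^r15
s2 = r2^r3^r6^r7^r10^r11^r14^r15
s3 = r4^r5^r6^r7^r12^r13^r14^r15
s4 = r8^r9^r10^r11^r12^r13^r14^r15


s1=0, s2=0, s3=0, s4=0

Syndrome = 0 (no error)


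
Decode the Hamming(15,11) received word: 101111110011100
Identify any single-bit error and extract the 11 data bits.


Syndrome = 0: no error detected

Data: 11110011100 (no errors)


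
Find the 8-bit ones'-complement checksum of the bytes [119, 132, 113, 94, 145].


Sum = 603 mod 256 = 91
Complement = 164

164


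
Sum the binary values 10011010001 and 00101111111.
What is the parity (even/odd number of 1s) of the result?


10011010001 = 1233
00101111111 = 383
Sum = 1616 = 11001010000
1s count = 4

even parity (4 ones in 11001010000)


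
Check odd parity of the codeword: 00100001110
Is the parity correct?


Number of 1s: 4

No, parity error (4 ones)


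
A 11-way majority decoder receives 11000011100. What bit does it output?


Ones: 5 out of 11
Threshold: 6

0 (5/11 voted 1)


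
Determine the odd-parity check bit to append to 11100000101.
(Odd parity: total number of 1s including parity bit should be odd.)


Number of 1s in data: 5
Parity bit: 0

0


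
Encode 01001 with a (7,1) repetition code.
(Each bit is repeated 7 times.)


Each bit -> 7 copies

00000001111111000000000000001111111


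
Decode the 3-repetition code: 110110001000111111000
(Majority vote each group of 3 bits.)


Groups: 110, 110, 001, 000, 111, 111, 000
Majority votes: 1100110

1100110


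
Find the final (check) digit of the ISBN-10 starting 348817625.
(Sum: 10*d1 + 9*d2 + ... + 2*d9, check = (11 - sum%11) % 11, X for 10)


Weighted sum: 267
267 mod 11 = 3

Check digit: 8


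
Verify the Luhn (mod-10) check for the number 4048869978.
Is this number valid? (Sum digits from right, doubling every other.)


Luhn sum = 68
68 mod 10 = 8

Invalid (Luhn sum mod 10 = 8)


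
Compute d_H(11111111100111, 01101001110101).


XOR: 10010110010010
Count of 1s: 6

6


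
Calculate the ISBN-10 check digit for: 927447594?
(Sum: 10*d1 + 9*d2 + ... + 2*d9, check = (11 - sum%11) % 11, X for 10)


Weighted sum: 306
306 mod 11 = 9

Check digit: 2


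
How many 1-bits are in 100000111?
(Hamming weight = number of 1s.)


Counting 1s in 100000111

4


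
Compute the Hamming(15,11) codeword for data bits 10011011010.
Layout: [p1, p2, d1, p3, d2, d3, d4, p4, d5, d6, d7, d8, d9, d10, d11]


Parity bits: p1=0, p2=0, p3=1, p4=0

001100101011010


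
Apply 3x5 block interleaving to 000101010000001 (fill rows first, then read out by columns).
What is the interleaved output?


Matrix:
  00010
  10100
  00001
Read columns: 010000010100001

010000010100001


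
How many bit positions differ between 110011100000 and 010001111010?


XOR: 100010011010
Count of 1s: 5

5


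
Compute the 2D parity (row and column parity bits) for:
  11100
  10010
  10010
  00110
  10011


Row parities: 10001
Column parities: 01001

Row P: 10001, Col P: 01001, Corner: 0


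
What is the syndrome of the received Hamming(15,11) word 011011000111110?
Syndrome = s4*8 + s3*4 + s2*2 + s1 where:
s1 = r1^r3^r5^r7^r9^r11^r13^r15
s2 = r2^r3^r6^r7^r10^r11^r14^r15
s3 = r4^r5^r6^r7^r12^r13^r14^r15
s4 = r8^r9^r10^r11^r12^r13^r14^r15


s1=0, s2=0, s3=1, s4=1

Syndrome = 12 (error at position 12)


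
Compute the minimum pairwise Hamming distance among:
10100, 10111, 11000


Comparing all pairs, minimum distance: 2
Can detect 1 errors, correct 0 errors

2


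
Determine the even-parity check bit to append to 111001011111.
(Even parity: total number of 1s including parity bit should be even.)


Number of 1s in data: 9
Parity bit: 1

1


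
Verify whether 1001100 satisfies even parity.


Number of 1s: 3

No, parity error (3 ones)


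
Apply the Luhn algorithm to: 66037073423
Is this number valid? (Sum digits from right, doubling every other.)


Luhn sum = 46
46 mod 10 = 6

Invalid (Luhn sum mod 10 = 6)


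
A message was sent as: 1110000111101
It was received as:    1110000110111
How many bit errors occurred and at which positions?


XOR: 0000000001010

2 error(s) at position(s): 9, 11


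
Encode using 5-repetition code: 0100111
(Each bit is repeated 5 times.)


Each bit -> 5 copies

00000111110000000000111111111111111


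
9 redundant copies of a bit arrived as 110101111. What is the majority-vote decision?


Ones: 7 out of 9
Threshold: 5

1 (7/9 voted 1)


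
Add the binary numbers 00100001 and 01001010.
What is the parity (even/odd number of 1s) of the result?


00100001 = 33
01001010 = 74
Sum = 107 = 1101011
1s count = 5

odd parity (5 ones in 1101011)


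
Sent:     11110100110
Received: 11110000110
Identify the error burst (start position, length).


XOR: 00000100000

Burst at position 5, length 1


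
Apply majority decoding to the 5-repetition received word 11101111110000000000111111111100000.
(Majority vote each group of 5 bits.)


Groups: 11101, 11111, 00000, 00000, 11111, 11111, 00000
Majority votes: 1100110

1100110


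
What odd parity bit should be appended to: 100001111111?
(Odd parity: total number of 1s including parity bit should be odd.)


Number of 1s in data: 8
Parity bit: 1

1


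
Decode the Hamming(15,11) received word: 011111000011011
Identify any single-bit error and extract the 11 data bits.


Syndrome = 0: no error detected

Data: 11100011011 (no errors)


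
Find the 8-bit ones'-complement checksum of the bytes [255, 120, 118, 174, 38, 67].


Sum = 772 mod 256 = 4
Complement = 251

251


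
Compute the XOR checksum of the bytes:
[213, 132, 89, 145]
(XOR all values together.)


XOR chain: 213 ^ 132 ^ 89 ^ 145 = 153

153


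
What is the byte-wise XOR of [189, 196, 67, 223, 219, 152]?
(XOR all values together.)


XOR chain: 189 ^ 196 ^ 67 ^ 223 ^ 219 ^ 152 = 166

166


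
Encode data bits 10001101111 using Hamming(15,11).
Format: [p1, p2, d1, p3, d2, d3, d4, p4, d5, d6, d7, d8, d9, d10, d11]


Parity bits: p1=0, p2=0, p3=0, p4=0

001000001101111


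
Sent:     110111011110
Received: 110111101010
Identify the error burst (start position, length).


XOR: 000000110100

Burst at position 6, length 4


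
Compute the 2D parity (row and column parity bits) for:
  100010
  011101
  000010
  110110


Row parities: 0010
Column parities: 001011

Row P: 0010, Col P: 001011, Corner: 1


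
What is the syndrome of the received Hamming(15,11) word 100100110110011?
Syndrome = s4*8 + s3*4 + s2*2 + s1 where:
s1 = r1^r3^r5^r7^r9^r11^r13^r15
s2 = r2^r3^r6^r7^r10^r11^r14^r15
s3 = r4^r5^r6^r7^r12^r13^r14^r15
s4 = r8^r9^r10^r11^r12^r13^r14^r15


s1=0, s2=1, s3=0, s4=1

Syndrome = 10 (error at position 10)


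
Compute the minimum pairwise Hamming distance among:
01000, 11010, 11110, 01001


Comparing all pairs, minimum distance: 1
Can detect 0 errors, correct 0 errors

1


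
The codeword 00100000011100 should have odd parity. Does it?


Number of 1s: 4

No, parity error (4 ones)


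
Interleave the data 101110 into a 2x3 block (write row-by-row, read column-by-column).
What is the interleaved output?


Matrix:
  101
  110
Read columns: 110110

110110


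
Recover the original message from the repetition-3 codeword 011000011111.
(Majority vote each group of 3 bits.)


Groups: 011, 000, 011, 111
Majority votes: 1011

1011


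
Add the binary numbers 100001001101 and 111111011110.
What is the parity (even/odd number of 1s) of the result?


100001001101 = 2125
111111011110 = 4062
Sum = 6187 = 1100000101011
1s count = 6

even parity (6 ones in 1100000101011)


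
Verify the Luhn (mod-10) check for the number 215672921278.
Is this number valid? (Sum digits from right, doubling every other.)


Luhn sum = 47
47 mod 10 = 7

Invalid (Luhn sum mod 10 = 7)


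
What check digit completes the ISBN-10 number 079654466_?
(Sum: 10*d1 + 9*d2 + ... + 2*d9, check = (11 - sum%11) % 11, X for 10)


Weighted sum: 273
273 mod 11 = 9

Check digit: 2


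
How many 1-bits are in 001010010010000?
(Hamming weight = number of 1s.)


Counting 1s in 001010010010000

4


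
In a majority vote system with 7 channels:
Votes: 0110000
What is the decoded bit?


Ones: 2 out of 7
Threshold: 4

0 (2/7 voted 1)


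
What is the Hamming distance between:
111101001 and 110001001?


XOR: 001100000
Count of 1s: 2

2


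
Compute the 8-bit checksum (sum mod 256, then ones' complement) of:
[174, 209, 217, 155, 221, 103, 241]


Sum = 1320 mod 256 = 40
Complement = 215

215


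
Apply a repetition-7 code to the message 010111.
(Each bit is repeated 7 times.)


Each bit -> 7 copies

000000011111110000000111111111111111111111


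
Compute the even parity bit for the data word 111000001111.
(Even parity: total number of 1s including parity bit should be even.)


Number of 1s in data: 7
Parity bit: 1

1


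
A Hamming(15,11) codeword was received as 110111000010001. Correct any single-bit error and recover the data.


Syndrome = 0: no error detected

Data: 01100010001 (no errors)


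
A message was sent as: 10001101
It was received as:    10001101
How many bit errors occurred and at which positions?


XOR: 00000000

0 errors (received matches sent)


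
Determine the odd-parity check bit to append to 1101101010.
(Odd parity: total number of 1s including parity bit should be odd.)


Number of 1s in data: 6
Parity bit: 1

1


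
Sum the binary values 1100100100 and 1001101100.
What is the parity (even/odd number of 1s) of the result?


1100100100 = 804
1001101100 = 620
Sum = 1424 = 10110010000
1s count = 4

even parity (4 ones in 10110010000)


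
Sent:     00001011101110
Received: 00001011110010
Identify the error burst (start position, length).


XOR: 00000000011100

Burst at position 9, length 3


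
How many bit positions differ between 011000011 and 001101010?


XOR: 010101001
Count of 1s: 4

4


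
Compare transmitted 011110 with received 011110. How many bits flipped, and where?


XOR: 000000

0 errors (received matches sent)


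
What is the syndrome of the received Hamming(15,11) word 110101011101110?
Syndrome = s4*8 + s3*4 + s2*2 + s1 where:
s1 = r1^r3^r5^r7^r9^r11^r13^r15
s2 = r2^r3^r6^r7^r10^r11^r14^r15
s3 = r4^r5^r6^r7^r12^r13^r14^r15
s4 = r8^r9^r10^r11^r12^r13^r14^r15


s1=1, s2=0, s3=1, s4=0

Syndrome = 5 (error at position 5)


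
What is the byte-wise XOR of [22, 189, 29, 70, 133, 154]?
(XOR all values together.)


XOR chain: 22 ^ 189 ^ 29 ^ 70 ^ 133 ^ 154 = 239

239


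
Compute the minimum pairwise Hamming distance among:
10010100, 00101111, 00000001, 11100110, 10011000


Comparing all pairs, minimum distance: 2
Can detect 1 errors, correct 0 errors

2


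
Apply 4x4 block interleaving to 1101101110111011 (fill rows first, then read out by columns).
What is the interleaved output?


Matrix:
  1101
  1011
  1011
  1011
Read columns: 1111100001111111

1111100001111111


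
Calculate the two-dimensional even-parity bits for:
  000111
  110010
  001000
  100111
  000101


Row parities: 11100
Column parities: 011111

Row P: 11100, Col P: 011111, Corner: 1


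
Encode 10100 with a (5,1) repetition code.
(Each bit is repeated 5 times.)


Each bit -> 5 copies

1111100000111110000000000


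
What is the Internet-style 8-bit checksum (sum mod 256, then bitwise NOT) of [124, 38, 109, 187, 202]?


Sum = 660 mod 256 = 148
Complement = 107

107


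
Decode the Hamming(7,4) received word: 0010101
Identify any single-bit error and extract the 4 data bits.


Syndrome = 1: error at position 1

Data: 1101 (corrected bit 1)


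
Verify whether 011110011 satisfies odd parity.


Number of 1s: 6

No, parity error (6 ones)


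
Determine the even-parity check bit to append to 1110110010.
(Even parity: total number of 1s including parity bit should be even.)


Number of 1s in data: 6
Parity bit: 0

0


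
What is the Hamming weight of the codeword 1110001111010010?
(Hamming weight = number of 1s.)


Counting 1s in 1110001111010010

9


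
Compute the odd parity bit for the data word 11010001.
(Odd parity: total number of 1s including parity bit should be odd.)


Number of 1s in data: 4
Parity bit: 1

1


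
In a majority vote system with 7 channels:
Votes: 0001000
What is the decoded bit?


Ones: 1 out of 7
Threshold: 4

0 (1/7 voted 1)


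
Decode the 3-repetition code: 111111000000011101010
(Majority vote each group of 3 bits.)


Groups: 111, 111, 000, 000, 011, 101, 010
Majority votes: 1100110

1100110


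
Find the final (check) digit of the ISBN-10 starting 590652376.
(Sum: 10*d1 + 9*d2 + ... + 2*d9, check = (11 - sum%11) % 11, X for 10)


Weighted sum: 258
258 mod 11 = 5

Check digit: 6


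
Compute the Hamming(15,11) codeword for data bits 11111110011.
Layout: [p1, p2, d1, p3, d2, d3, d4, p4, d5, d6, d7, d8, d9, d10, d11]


Parity bits: p1=0, p2=1, p3=1, p4=1

011111111110011


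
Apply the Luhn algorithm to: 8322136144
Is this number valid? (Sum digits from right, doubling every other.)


Luhn sum = 37
37 mod 10 = 7

Invalid (Luhn sum mod 10 = 7)


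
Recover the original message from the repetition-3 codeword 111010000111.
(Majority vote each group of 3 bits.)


Groups: 111, 010, 000, 111
Majority votes: 1001

1001


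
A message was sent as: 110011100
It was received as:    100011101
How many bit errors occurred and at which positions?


XOR: 010000001

2 error(s) at position(s): 1, 8


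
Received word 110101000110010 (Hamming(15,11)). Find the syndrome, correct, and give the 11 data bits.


Syndrome = 14: error at position 14

Data: 00100110000 (corrected bit 14)


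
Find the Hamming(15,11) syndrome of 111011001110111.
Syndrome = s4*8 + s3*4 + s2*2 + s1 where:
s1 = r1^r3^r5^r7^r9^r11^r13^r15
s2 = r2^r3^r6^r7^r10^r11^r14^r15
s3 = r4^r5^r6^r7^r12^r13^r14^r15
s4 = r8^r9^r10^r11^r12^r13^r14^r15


s1=1, s2=1, s3=1, s4=0

Syndrome = 7 (error at position 7)


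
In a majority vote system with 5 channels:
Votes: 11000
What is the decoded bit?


Ones: 2 out of 5
Threshold: 3

0 (2/5 voted 1)


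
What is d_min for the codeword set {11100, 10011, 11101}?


Comparing all pairs, minimum distance: 1
Can detect 0 errors, correct 0 errors

1


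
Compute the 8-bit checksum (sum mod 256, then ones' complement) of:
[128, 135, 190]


Sum = 453 mod 256 = 197
Complement = 58

58


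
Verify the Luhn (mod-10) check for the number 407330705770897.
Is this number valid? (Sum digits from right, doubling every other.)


Luhn sum = 68
68 mod 10 = 8

Invalid (Luhn sum mod 10 = 8)


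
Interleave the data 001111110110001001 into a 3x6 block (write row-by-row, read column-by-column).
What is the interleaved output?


Matrix:
  001111
  110110
  001001
Read columns: 010010101110110101

010010101110110101


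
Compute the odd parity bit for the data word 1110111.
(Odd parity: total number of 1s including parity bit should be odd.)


Number of 1s in data: 6
Parity bit: 1

1


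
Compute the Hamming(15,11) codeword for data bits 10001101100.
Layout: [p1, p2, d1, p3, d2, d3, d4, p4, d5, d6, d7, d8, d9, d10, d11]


Parity bits: p1=1, p2=0, p3=0, p4=0

101000001101100


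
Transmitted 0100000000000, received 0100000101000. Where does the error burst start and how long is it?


XOR: 0000000101000

Burst at position 7, length 3


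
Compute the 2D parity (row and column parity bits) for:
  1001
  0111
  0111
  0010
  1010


Row parities: 01110
Column parities: 0001

Row P: 01110, Col P: 0001, Corner: 1


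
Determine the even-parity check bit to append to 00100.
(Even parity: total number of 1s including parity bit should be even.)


Number of 1s in data: 1
Parity bit: 1

1


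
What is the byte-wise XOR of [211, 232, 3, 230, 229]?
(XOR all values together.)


XOR chain: 211 ^ 232 ^ 3 ^ 230 ^ 229 = 59

59


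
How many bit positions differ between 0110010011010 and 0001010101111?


XOR: 0111000110101
Count of 1s: 7

7


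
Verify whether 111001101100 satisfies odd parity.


Number of 1s: 7

Yes, parity is correct (7 ones)


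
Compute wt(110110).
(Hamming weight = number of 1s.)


Counting 1s in 110110

4


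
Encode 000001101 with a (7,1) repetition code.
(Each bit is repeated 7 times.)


Each bit -> 7 copies

000000000000000000000000000000000001111111111111100000001111111


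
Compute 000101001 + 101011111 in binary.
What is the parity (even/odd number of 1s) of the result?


000101001 = 41
101011111 = 351
Sum = 392 = 110001000
1s count = 3

odd parity (3 ones in 110001000)


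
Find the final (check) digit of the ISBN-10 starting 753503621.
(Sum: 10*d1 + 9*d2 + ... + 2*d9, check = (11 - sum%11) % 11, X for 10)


Weighted sum: 221
221 mod 11 = 1

Check digit: X


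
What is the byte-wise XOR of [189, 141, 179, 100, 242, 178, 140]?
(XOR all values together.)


XOR chain: 189 ^ 141 ^ 179 ^ 100 ^ 242 ^ 178 ^ 140 = 43

43


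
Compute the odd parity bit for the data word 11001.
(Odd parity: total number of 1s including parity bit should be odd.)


Number of 1s in data: 3
Parity bit: 0

0


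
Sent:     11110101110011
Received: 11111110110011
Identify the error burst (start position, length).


XOR: 00001011000000

Burst at position 4, length 4


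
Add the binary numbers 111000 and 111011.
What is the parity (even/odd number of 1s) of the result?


111000 = 56
111011 = 59
Sum = 115 = 1110011
1s count = 5

odd parity (5 ones in 1110011)


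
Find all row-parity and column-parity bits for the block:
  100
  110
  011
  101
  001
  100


Row parities: 100011
Column parities: 001

Row P: 100011, Col P: 001, Corner: 1


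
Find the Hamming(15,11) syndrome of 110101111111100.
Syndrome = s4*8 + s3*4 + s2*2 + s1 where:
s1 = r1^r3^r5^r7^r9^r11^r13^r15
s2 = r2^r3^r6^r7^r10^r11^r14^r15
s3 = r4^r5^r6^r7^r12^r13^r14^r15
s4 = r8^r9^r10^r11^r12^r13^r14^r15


s1=1, s2=1, s3=1, s4=0

Syndrome = 7 (error at position 7)


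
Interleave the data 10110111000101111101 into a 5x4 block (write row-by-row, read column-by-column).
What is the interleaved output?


Matrix:
  1011
  0111
  0001
  0111
  1101
Read columns: 10001010111101011111

10001010111101011111


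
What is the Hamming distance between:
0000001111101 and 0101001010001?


XOR: 0101000101100
Count of 1s: 5

5


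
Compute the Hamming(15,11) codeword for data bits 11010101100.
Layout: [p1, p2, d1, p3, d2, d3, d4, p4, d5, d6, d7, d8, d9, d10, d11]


Parity bits: p1=0, p2=1, p3=0, p4=1

011010110101100


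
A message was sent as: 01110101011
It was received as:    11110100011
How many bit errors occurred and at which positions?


XOR: 10000001000

2 error(s) at position(s): 0, 7


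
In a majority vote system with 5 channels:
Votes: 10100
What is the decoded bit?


Ones: 2 out of 5
Threshold: 3

0 (2/5 voted 1)


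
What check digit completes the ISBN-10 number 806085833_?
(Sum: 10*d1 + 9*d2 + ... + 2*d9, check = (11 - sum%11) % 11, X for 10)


Weighted sum: 248
248 mod 11 = 6

Check digit: 5


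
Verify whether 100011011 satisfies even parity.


Number of 1s: 5

No, parity error (5 ones)


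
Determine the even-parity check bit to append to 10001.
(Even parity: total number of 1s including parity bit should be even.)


Number of 1s in data: 2
Parity bit: 0

0


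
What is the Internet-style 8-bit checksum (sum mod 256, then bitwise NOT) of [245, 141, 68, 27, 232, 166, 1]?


Sum = 880 mod 256 = 112
Complement = 143

143


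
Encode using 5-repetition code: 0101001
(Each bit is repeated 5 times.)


Each bit -> 5 copies

00000111110000011111000000000011111


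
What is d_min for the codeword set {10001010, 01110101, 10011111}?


Comparing all pairs, minimum distance: 3
Can detect 2 errors, correct 1 errors

3


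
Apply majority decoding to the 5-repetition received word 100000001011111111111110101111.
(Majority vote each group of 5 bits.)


Groups: 10000, 00010, 11111, 11111, 11101, 01111
Majority votes: 001111

001111


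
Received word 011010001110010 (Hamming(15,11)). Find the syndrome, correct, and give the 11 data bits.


Syndrome = 2: error at position 2

Data: 11001110010 (corrected bit 2)


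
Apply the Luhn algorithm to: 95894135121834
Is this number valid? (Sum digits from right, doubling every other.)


Luhn sum = 74
74 mod 10 = 4

Invalid (Luhn sum mod 10 = 4)


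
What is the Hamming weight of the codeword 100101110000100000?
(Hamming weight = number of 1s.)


Counting 1s in 100101110000100000

6


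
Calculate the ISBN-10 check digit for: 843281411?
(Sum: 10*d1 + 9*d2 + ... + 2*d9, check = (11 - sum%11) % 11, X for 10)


Weighted sum: 228
228 mod 11 = 8

Check digit: 3


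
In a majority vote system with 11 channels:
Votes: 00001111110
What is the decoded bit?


Ones: 6 out of 11
Threshold: 6

1 (6/11 voted 1)


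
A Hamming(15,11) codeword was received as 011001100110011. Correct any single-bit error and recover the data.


Syndrome = 0: no error detected

Data: 10110110011 (no errors)


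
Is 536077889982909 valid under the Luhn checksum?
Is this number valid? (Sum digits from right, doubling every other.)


Luhn sum = 92
92 mod 10 = 2

Invalid (Luhn sum mod 10 = 2)


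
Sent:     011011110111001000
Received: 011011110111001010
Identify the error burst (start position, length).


XOR: 000000000000000010

Burst at position 16, length 1


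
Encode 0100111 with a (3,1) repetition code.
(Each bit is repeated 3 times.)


Each bit -> 3 copies

000111000000111111111


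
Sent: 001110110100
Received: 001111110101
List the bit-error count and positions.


XOR: 000001000001

2 error(s) at position(s): 5, 11


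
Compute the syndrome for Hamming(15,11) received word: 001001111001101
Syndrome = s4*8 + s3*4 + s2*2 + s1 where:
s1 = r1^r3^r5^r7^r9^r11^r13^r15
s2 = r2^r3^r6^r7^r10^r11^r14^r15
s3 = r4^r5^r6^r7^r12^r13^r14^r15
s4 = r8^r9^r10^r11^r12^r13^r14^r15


s1=1, s2=0, s3=1, s4=1

Syndrome = 13 (error at position 13)


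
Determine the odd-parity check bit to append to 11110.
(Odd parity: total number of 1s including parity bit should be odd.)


Number of 1s in data: 4
Parity bit: 1

1
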